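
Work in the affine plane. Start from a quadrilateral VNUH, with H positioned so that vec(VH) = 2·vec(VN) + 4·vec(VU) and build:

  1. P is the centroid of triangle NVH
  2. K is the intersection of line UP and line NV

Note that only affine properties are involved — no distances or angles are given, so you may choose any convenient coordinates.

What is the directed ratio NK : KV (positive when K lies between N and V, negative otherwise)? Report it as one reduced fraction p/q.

Set V = (0, 0), N = (1, 0), U = (0, 1), H = (2, 4); any affine frame gives the same invariant.
1. P is the centroid of triangle NVH ⇒ P = (1, 4/3)
2. K is the intersection of line UP and line NV ⇒ K = (-3, 0)
K = N + t·(V−N) with t = 4, so NK:KV = t:(1−t) = 4:-3

NK:KV = -4/3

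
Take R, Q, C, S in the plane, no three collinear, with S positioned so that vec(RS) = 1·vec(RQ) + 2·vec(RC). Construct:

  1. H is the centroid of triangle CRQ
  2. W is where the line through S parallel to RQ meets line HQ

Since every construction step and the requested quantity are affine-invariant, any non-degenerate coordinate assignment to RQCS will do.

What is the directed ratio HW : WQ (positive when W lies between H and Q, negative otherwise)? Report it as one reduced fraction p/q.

Set R = (0, 0), Q = (1, 0), C = (0, 1), S = (1, 2); any affine frame gives the same invariant.
1. H is the centroid of triangle CRQ ⇒ H = (1/3, 1/3)
2. W is where the line through S parallel to RQ meets line HQ ⇒ W = (-3, 2)
W = H + t·(Q−H) with t = -5, so HW:WQ = t:(1−t) = -5:6

HW:WQ = -5/6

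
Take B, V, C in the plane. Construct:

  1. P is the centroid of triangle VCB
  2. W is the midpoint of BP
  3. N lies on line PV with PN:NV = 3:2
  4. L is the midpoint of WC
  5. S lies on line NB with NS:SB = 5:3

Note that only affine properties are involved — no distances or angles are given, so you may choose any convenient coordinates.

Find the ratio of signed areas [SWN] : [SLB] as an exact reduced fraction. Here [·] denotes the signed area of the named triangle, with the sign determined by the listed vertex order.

[SWN]:[SLB] = -2/5

Assign B = (0, 0), V = (1, 0), C = (0, 1) — the answer is frame-independent, so this choice is without loss of generality.
1. P is the centroid of triangle VCB ⇒ P = (1/3, 1/3)
2. W is the midpoint of BP ⇒ W = (1/6, 1/6)
3. N lies on line PV with PN:NV = 3:2 ⇒ N = (11/15, 2/15)
4. L is the midpoint of WC ⇒ L = (1/12, 7/12)
5. S lies on line NB with NS:SB = 5:3 ⇒ S = (11/40, 1/20)
2·[SWN] = -1/16, 2·[SLB] = 5/32
[SWN]:[SLB] = -1/16:5/32 = -2/5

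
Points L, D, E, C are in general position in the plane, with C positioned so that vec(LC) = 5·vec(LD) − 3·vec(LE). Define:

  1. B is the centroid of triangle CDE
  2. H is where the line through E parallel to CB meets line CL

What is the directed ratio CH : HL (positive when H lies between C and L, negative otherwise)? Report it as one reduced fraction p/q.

CH:HL = -1/9

Assign L = (0, 0), D = (1, 0), E = (0, 1), C = (5, -3) — the answer is frame-independent, so this choice is without loss of generality.
1. B is the centroid of triangle CDE ⇒ B = (2, -2/3)
2. H is where the line through E parallel to CB meets line CL ⇒ H = (45/8, -27/8)
H = C + t·(L−C) with t = -1/8, so CH:HL = t:(1−t) = -1/8:9/8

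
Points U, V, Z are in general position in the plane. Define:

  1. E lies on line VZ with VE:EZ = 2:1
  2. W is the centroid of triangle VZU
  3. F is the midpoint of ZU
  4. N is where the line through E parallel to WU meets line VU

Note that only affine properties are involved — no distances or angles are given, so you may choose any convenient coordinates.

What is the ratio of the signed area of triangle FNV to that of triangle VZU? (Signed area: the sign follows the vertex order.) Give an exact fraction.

[FNV]:[VZU] = 2/3

Set U = (0, 0), V = (1, 0), Z = (0, 1); any affine frame gives the same invariant.
1. E lies on line VZ with VE:EZ = 2:1 ⇒ E = (1/3, 2/3)
2. W is the centroid of triangle VZU ⇒ W = (1/3, 1/3)
3. F is the midpoint of ZU ⇒ F = (0, 1/2)
4. N is where the line through E parallel to WU meets line VU ⇒ N = (-1/3, 0)
2·[FNV] = 2/3, 2·[VZU] = 1
[FNV]:[VZU] = 2/3:1 = 2/3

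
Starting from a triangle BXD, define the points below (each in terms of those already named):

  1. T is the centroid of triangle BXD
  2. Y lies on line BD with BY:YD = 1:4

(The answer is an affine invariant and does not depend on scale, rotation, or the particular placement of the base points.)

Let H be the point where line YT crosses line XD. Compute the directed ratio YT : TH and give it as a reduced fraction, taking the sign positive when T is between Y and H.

Assign B = (0, 0), X = (1, 0), D = (0, 1) — the answer is frame-independent, so this choice is without loss of generality.
1. T is the centroid of triangle BXD ⇒ T = (1/3, 1/3)
2. Y lies on line BD with BY:YD = 1:4 ⇒ Y = (0, 1/5)
line YT meets XD at H = (4/7, 3/7)
T = Y + t·(H−Y) with t = 7/12, so YT:TH = 7/12:5/12

YT:TH = 7/5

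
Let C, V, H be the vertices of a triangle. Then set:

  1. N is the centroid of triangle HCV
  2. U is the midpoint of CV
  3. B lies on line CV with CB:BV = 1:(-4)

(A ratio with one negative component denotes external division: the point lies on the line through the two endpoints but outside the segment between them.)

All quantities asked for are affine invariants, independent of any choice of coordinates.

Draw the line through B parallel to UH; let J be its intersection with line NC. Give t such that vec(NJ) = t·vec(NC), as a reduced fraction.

t = 5/3

Set C = (0, 0), V = (1, 0), H = (0, 1); any affine frame gives the same invariant.
1. N is the centroid of triangle HCV ⇒ N = (1/3, 1/3)
2. U is the midpoint of CV ⇒ U = (1/2, 0)
3. B lies on line CV with CB:BV = 1:(-4) ⇒ B = (-1/3, 0)
through B parallel to UH: direction (-1/2, 1); meets NC at J = (-2/9, -2/9)
J = N + t·(C−N) with t = 5/3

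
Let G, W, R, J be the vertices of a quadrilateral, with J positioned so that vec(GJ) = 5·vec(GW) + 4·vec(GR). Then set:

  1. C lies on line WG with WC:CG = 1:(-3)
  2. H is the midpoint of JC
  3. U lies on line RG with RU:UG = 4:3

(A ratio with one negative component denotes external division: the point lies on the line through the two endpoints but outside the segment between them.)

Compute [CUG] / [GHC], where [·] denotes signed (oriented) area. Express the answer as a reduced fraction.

[CUG]:[GHC] = -3/14

Choose coordinates G = (0, 0), W = (1, 0), R = (0, 1), J = (5, 4).
1. C lies on line WG with WC:CG = 1:(-3) ⇒ C = (3/2, 0)
2. H is the midpoint of JC ⇒ H = (13/4, 2)
3. U lies on line RG with RU:UG = 4:3 ⇒ U = (0, 3/7)
2·[CUG] = 9/14, 2·[GHC] = -3
[CUG]:[GHC] = 9/14:-3 = -3/14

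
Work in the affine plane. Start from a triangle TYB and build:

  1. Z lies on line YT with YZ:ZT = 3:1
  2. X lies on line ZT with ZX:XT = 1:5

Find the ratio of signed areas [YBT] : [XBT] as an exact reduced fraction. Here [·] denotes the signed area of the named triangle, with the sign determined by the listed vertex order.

Assign T = (0, 0), Y = (1, 0), B = (0, 1) — the answer is frame-independent, so this choice is without loss of generality.
1. Z lies on line YT with YZ:ZT = 3:1 ⇒ Z = (1/4, 0)
2. X lies on line ZT with ZX:XT = 1:5 ⇒ X = (5/24, 0)
2·[YBT] = 1, 2·[XBT] = 5/24
[YBT]:[XBT] = 1:5/24 = 24/5

[YBT]:[XBT] = 24/5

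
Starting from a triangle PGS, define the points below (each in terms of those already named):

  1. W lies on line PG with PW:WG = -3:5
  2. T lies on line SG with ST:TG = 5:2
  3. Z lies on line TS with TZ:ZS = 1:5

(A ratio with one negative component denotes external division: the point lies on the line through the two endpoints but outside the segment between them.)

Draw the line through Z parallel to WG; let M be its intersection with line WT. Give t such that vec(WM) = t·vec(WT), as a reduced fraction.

Assign P = (0, 0), G = (1, 0), S = (0, 1) — the answer is frame-independent, so this choice is without loss of generality.
1. W lies on line PG with PW:WG = -3:5 ⇒ W = (-3/2, 0)
2. T lies on line SG with ST:TG = 5:2 ⇒ T = (5/7, 2/7)
3. Z lies on line TS with TZ:ZS = 1:5 ⇒ Z = (25/42, 17/42)
through Z parallel to WG: direction (5/2, 0); meets WT at M = (275/168, 17/42)
M = W + t·(T−W) with t = 17/12

t = 17/12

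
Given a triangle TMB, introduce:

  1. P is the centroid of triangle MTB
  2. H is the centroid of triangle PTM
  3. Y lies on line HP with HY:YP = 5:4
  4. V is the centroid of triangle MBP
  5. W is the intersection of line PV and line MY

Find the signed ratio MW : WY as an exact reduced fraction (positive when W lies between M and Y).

MW:WY = -27/4

Set T = (0, 0), M = (1, 0), B = (0, 1); any affine frame gives the same invariant.
1. P is the centroid of triangle MTB ⇒ P = (1/3, 1/3)
2. H is the centroid of triangle PTM ⇒ H = (4/9, 1/9)
3. Y lies on line HP with HY:YP = 5:4 ⇒ Y = (31/81, 19/81)
4. V is the centroid of triangle MBP ⇒ V = (4/9, 4/9)
5. W is the intersection of line PV and line MY ⇒ W = (19/69, 19/69)
W = M + t·(Y−M) with t = 27/23, so MW:WY = t:(1−t) = 27/23:-4/23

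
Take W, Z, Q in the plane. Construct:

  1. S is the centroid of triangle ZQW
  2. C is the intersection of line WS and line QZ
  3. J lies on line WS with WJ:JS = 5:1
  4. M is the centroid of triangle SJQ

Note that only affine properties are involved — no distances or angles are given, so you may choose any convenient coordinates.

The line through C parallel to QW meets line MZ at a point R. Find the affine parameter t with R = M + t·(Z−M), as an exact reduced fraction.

t = 16/43

Choose coordinates W = (0, 0), Z = (1, 0), Q = (0, 1).
1. S is the centroid of triangle ZQW ⇒ S = (1/3, 1/3)
2. C is the intersection of line WS and line QZ ⇒ C = (1/2, 1/2)
3. J lies on line WS with WJ:JS = 5:1 ⇒ J = (5/18, 5/18)
4. M is the centroid of triangle SJQ ⇒ M = (11/54, 29/54)
through C parallel to QW: direction (0, -1); meets MZ at R = (1/2, 29/86)
R = M + t·(Z−M) with t = 16/43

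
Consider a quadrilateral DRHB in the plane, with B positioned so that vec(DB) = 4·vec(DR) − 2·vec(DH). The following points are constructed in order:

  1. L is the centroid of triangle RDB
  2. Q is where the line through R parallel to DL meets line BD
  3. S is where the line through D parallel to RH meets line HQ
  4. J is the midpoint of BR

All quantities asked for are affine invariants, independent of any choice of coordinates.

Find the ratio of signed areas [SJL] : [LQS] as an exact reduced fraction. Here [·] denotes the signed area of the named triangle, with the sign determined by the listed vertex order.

Set D = (0, 0), R = (1, 0), H = (0, 1), B = (4, -2); any affine frame gives the same invariant.
1. L is the centroid of triangle RDB ⇒ L = (5/3, -2/3)
2. Q is where the line through R parallel to DL meets line BD ⇒ Q = (-4, 2)
3. S is where the line through D parallel to RH meets line HQ ⇒ S = (-4/3, 4/3)
4. J is the midpoint of BR ⇒ J = (5/2, -1)
2·[SJL] = -2/3, 2·[LQS] = -10/3
[SJL]:[LQS] = -2/3:-10/3 = 1/5

[SJL]:[LQS] = 1/5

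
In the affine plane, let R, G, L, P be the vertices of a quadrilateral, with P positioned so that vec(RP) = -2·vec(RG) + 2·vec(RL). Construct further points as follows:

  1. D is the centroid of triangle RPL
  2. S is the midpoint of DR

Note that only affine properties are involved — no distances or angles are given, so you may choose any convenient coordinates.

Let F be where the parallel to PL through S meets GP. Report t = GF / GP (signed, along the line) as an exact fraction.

t = -1/3

Choose coordinates R = (0, 0), G = (1, 0), L = (0, 1), P = (-2, 2).
1. D is the centroid of triangle RPL ⇒ D = (-2/3, 1)
2. S is the midpoint of DR ⇒ S = (-1/3, 1/2)
through S parallel to PL: direction (2, -1); meets GP at F = (2, -2/3)
F = G + t·(P−G) with t = -1/3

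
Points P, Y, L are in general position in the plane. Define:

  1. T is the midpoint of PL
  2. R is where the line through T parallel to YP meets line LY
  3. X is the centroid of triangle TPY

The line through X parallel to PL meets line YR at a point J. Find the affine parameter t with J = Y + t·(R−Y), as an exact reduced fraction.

t = 4/3

Assign P = (0, 0), Y = (1, 0), L = (0, 1) — the answer is frame-independent, so this choice is without loss of generality.
1. T is the midpoint of PL ⇒ T = (0, 1/2)
2. R is where the line through T parallel to YP meets line LY ⇒ R = (1/2, 1/2)
3. X is the centroid of triangle TPY ⇒ X = (1/3, 1/6)
through X parallel to PL: direction (0, 1); meets YR at J = (1/3, 2/3)
J = Y + t·(R−Y) with t = 4/3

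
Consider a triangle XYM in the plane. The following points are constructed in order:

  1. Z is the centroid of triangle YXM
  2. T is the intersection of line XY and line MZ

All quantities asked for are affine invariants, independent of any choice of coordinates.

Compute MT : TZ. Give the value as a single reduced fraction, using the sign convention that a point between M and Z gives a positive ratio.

Work in coordinates with X = (0, 0), Y = (1, 0), M = (0, 1).
1. Z is the centroid of triangle YXM ⇒ Z = (1/3, 1/3)
2. T is the intersection of line XY and line MZ ⇒ T = (1/2, 0)
T = M + t·(Z−M) with t = 3/2, so MT:TZ = t:(1−t) = 3/2:-1/2

MT:TZ = -3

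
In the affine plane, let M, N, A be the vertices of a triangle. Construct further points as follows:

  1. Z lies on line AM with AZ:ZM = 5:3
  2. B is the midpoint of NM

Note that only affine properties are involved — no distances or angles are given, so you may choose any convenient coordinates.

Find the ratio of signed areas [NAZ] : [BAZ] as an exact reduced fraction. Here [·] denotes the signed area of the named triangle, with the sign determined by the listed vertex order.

[NAZ]:[BAZ] = 2

Set M = (0, 0), N = (1, 0), A = (0, 1); any affine frame gives the same invariant.
1. Z lies on line AM with AZ:ZM = 5:3 ⇒ Z = (0, 3/8)
2. B is the midpoint of NM ⇒ B = (1/2, 0)
2·[NAZ] = 5/8, 2·[BAZ] = 5/16
[NAZ]:[BAZ] = 5/8:5/16 = 2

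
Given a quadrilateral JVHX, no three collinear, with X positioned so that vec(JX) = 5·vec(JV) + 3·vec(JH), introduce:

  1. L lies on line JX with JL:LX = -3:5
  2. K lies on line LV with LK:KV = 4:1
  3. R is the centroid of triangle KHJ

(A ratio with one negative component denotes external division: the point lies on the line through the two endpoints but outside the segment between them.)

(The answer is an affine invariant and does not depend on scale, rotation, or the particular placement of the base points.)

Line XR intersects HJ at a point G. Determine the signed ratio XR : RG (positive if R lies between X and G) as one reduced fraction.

Choose coordinates J = (0, 0), V = (1, 0), H = (0, 1), X = (5, 3).
1. L lies on line JX with JL:LX = -3:5 ⇒ L = (-15/2, -9/2)
2. K lies on line LV with LK:KV = 4:1 ⇒ K = (-7/10, -9/10)
3. R is the centroid of triangle KHJ ⇒ R = (-7/30, 1/30)
line XR meets HJ at G = (0, 26/157)
R = X + t·(G−X) with t = 157/150, so XR:RG = 157/150:-7/150

XR:RG = -157/7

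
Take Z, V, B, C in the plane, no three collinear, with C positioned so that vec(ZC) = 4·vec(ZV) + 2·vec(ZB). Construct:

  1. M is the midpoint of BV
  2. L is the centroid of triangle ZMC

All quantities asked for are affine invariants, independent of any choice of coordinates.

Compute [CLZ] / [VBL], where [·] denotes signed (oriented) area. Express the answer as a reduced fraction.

[CLZ]:[VBL] = -1/4

Work in coordinates with Z = (0, 0), V = (1, 0), B = (0, 1), C = (4, 2).
1. M is the midpoint of BV ⇒ M = (1/2, 1/2)
2. L is the centroid of triangle ZMC ⇒ L = (3/2, 5/6)
2·[CLZ] = 1/3, 2·[VBL] = -4/3
[CLZ]:[VBL] = 1/3:-4/3 = -1/4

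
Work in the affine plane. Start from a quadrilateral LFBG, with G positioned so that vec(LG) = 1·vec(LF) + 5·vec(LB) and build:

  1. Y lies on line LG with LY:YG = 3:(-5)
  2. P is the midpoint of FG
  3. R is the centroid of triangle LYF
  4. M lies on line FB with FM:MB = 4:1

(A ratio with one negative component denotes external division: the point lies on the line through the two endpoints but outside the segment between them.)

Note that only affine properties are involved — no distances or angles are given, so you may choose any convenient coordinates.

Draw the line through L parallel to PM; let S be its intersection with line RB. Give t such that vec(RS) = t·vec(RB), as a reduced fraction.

t = 103/151

Work in coordinates with L = (0, 0), F = (1, 0), B = (0, 1), G = (1, 5).
1. Y lies on line LG with LY:YG = 3:(-5) ⇒ Y = (-3/2, -15/2)
2. P is the midpoint of FG ⇒ P = (1, 5/2)
3. R is the centroid of triangle LYF ⇒ R = (-1/6, -5/2)
4. M lies on line FB with FM:MB = 4:1 ⇒ M = (1/5, 4/5)
through L parallel to PM: direction (-4/5, -17/10); meets RB at S = (-8/151, -17/151)
S = R + t·(B−R) with t = 103/151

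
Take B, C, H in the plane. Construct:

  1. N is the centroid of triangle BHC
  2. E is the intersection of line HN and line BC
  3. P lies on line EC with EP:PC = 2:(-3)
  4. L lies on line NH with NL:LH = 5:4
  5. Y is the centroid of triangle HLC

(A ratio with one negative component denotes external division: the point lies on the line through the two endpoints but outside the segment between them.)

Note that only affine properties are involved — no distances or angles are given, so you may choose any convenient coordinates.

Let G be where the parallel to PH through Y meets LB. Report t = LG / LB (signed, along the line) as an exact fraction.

t = 49/33

Choose coordinates B = (0, 0), C = (1, 0), H = (0, 1).
1. N is the centroid of triangle BHC ⇒ N = (1/3, 1/3)
2. E is the intersection of line HN and line BC ⇒ E = (1/2, 0)
3. P lies on line EC with EP:PC = 2:(-3) ⇒ P = (-1/2, 0)
4. L lies on line NH with NL:LH = 5:4 ⇒ L = (4/27, 19/27)
5. Y is the centroid of triangle HLC ⇒ Y = (31/81, 46/81)
through Y parallel to PH: direction (1/2, 1); meets LB at G = (-64/891, -304/891)
G = L + t·(B−L) with t = 49/33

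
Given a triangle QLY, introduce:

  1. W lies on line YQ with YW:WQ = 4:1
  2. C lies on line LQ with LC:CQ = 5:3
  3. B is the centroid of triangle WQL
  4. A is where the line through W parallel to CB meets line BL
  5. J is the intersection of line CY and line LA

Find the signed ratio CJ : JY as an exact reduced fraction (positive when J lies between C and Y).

CJ:JY = 5/72

Set Q = (0, 0), L = (1, 0), Y = (0, 1); any affine frame gives the same invariant.
1. W lies on line YQ with YW:WQ = 4:1 ⇒ W = (0, 1/5)
2. C lies on line LQ with LC:CQ = 5:3 ⇒ C = (3/8, 0)
3. B is the centroid of triangle WQL ⇒ B = (1/3, 1/15)
4. A is where the line through W parallel to CB meets line BL ⇒ A = (1/15, 7/75)
5. J is the intersection of line CY and line LA ⇒ J = (27/77, 5/77)
J = C + t·(Y−C) with t = 5/77, so CJ:JY = t:(1−t) = 5/77:72/77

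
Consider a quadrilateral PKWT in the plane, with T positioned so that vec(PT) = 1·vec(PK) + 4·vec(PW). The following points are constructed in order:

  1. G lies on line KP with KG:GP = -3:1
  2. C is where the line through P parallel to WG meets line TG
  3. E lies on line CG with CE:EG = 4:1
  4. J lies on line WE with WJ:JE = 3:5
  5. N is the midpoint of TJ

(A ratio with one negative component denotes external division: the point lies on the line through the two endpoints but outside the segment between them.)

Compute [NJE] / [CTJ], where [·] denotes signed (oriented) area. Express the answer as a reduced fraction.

[NJE]:[CTJ] = 3/10

Set P = (0, 0), K = (1, 0), W = (0, 1), T = (1, 4); any affine frame gives the same invariant.
1. G lies on line KP with KG:GP = -3:1 ⇒ G = (-1/2, 0)
2. C is where the line through P parallel to WG meets line TG ⇒ C = (-2, -4)
3. E lies on line CG with CE:EG = 4:1 ⇒ E = (-4/5, -4/5)
4. J lies on line WE with WJ:JE = 3:5 ⇒ J = (-3/10, 13/40)
5. N is the midpoint of TJ ⇒ N = (7/20, 173/80)
2·[NJE] = -3/16, 2·[CTJ] = -5/8
[NJE]:[CTJ] = -3/16:-5/8 = 3/10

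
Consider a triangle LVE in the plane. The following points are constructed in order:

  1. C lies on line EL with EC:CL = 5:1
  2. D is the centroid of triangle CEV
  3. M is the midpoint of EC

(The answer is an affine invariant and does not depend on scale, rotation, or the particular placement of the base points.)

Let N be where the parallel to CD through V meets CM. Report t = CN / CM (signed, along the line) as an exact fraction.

t = -2

Choose coordinates L = (0, 0), V = (1, 0), E = (0, 1).
1. C lies on line EL with EC:CL = 5:1 ⇒ C = (0, 1/6)
2. D is the centroid of triangle CEV ⇒ D = (1/3, 7/18)
3. M is the midpoint of EC ⇒ M = (0, 7/12)
through V parallel to CD: direction (1/3, 2/9); meets CM at N = (0, -2/3)
N = C + t·(M−C) with t = -2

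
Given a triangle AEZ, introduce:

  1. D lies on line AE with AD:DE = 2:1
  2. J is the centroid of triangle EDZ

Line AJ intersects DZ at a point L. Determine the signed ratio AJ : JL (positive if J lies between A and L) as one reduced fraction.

Work in coordinates with A = (0, 0), E = (1, 0), Z = (0, 1).
1. D lies on line AE with AD:DE = 2:1 ⇒ D = (2/3, 0)
2. J is the centroid of triangle EDZ ⇒ J = (5/9, 1/3)
line AJ meets DZ at L = (10/21, 2/7)
J = A + t·(L−A) with t = 7/6, so AJ:JL = 7/6:-1/6

AJ:JL = -7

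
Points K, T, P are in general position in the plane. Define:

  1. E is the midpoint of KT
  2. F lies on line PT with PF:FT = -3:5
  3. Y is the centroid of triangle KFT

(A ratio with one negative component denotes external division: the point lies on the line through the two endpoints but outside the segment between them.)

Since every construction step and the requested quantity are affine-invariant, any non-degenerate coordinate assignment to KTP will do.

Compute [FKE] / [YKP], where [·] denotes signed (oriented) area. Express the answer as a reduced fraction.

Set K = (0, 0), T = (1, 0), P = (0, 1); any affine frame gives the same invariant.
1. E is the midpoint of KT ⇒ E = (1/2, 0)
2. F lies on line PT with PF:FT = -3:5 ⇒ F = (-3/2, 5/2)
3. Y is the centroid of triangle KFT ⇒ Y = (-1/6, 5/6)
2·[FKE] = 5/4, 2·[YKP] = 1/6
[FKE]:[YKP] = 5/4:1/6 = 15/2

[FKE]:[YKP] = 15/2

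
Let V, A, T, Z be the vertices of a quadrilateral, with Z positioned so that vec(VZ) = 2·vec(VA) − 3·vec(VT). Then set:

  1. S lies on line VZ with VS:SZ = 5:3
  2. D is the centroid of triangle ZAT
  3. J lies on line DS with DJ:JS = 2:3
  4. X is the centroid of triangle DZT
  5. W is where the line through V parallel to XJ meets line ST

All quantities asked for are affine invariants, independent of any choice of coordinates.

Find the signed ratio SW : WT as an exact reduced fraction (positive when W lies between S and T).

SW:WT = -25/18

Work in coordinates with V = (0, 0), A = (1, 0), T = (0, 1), Z = (2, -3).
1. S lies on line VZ with VS:SZ = 5:3 ⇒ S = (5/4, -15/8)
2. D is the centroid of triangle ZAT ⇒ D = (1, -2/3)
3. J lies on line DS with DJ:JS = 2:3 ⇒ J = (11/10, -23/20)
4. X is the centroid of triangle DZT ⇒ X = (1, -8/9)
5. W is where the line through V parallel to XJ meets line ST ⇒ W = (-45/14, 235/28)
W = S + t·(T−S) with t = 25/7, so SW:WT = t:(1−t) = 25/7:-18/7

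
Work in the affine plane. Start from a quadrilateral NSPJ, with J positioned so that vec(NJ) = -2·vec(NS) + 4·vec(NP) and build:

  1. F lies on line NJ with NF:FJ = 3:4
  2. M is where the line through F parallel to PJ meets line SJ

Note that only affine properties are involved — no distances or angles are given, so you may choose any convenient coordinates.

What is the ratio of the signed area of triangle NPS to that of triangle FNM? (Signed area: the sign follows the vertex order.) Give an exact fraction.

Choose coordinates N = (0, 0), S = (1, 0), P = (0, 1), J = (-2, 4).
1. F lies on line NJ with NF:FJ = 3:4 ⇒ F = (-6/7, 12/7)
2. M is where the line through F parallel to PJ meets line SJ ⇒ M = (-38/7, 60/7)
2·[NPS] = -1, 2·[FNM] = -96/49
[NPS]:[FNM] = -1:-96/49 = 49/96

[NPS]:[FNM] = 49/96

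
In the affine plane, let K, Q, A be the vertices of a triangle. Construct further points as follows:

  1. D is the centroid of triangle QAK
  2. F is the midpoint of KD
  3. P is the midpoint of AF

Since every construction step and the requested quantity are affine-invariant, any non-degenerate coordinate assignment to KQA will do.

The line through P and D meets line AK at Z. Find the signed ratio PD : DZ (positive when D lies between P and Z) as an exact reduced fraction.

PD:DZ = -3/4

Set K = (0, 0), Q = (1, 0), A = (0, 1); any affine frame gives the same invariant.
1. D is the centroid of triangle QAK ⇒ D = (1/3, 1/3)
2. F is the midpoint of KD ⇒ F = (1/6, 1/6)
3. P is the midpoint of AF ⇒ P = (1/12, 7/12)
line PD meets AK at Z = (0, 2/3)
D = P + t·(Z−P) with t = -3, so PD:DZ = -3:4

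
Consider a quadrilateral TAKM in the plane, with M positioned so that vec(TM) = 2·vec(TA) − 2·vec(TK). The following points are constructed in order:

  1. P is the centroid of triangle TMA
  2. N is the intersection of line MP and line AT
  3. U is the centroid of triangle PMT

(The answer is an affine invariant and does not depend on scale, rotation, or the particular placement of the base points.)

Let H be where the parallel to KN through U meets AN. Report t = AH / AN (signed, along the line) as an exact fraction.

Choose coordinates T = (0, 0), A = (1, 0), K = (0, 1), M = (2, -2).
1. P is the centroid of triangle TMA ⇒ P = (1, -2/3)
2. N is the intersection of line MP and line AT ⇒ N = (1/2, 0)
3. U is the centroid of triangle PMT ⇒ U = (1, -8/9)
through U parallel to KN: direction (1/2, -1); meets AN at H = (5/9, 0)
H = A + t·(N−A) with t = 8/9

t = 8/9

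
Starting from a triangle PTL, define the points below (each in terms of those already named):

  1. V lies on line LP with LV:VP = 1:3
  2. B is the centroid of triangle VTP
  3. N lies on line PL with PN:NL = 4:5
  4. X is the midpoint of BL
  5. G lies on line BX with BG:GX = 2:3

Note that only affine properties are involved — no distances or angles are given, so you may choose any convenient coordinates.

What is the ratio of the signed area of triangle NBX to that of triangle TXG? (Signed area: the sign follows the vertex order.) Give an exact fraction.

[NBX]:[TXG] = 20/27

Assign P = (0, 0), T = (1, 0), L = (0, 1) — the answer is frame-independent, so this choice is without loss of generality.
1. V lies on line LP with LV:VP = 1:3 ⇒ V = (0, 3/4)
2. B is the centroid of triangle VTP ⇒ B = (1/3, 1/4)
3. N lies on line PL with PN:NL = 4:5 ⇒ N = (0, 4/9)
4. X is the midpoint of BL ⇒ X = (1/6, 5/8)
5. G lies on line BX with BG:GX = 2:3 ⇒ G = (4/15, 2/5)
2·[NBX] = 5/54, 2·[TXG] = 1/8
[NBX]:[TXG] = 5/54:1/8 = 20/27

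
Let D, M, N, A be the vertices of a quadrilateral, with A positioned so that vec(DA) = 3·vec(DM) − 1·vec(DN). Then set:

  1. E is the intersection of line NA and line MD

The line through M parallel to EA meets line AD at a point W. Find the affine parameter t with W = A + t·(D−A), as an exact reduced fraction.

t = 1/3

Set D = (0, 0), M = (1, 0), N = (0, 1), A = (3, -1); any affine frame gives the same invariant.
1. E is the intersection of line NA and line MD ⇒ E = (3/2, 0)
through M parallel to EA: direction (3/2, -1); meets AD at W = (2, -2/3)
W = A + t·(D−A) with t = 1/3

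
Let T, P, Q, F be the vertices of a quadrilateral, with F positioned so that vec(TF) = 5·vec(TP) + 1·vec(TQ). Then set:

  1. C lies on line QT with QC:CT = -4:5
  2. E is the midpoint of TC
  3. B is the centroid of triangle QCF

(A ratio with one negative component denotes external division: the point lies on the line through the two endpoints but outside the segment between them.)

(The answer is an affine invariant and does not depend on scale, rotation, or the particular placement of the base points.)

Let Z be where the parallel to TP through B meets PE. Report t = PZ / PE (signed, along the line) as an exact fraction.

Choose coordinates T = (0, 0), P = (1, 0), Q = (0, 1), F = (5, 1).
1. C lies on line QT with QC:CT = -4:5 ⇒ C = (0, 5)
2. E is the midpoint of TC ⇒ E = (0, 5/2)
3. B is the centroid of triangle QCF ⇒ B = (5/3, 7/3)
through B parallel to TP: direction (1, 0); meets PE at Z = (1/15, 7/3)
Z = P + t·(E−P) with t = 14/15

t = 14/15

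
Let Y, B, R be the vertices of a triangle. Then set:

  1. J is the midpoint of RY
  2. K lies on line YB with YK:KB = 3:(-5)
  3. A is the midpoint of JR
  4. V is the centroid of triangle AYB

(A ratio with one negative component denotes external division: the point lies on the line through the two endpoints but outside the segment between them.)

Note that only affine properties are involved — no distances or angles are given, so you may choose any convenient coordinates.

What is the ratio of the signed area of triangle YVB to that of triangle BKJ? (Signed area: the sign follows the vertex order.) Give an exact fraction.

Work in coordinates with Y = (0, 0), B = (1, 0), R = (0, 1).
1. J is the midpoint of RY ⇒ J = (0, 1/2)
2. K lies on line YB with YK:KB = 3:(-5) ⇒ K = (-3/2, 0)
3. A is the midpoint of JR ⇒ A = (0, 3/4)
4. V is the centroid of triangle AYB ⇒ V = (1/3, 1/4)
2·[YVB] = -1/4, 2·[BKJ] = -5/4
[YVB]:[BKJ] = -1/4:-5/4 = 1/5

[YVB]:[BKJ] = 1/5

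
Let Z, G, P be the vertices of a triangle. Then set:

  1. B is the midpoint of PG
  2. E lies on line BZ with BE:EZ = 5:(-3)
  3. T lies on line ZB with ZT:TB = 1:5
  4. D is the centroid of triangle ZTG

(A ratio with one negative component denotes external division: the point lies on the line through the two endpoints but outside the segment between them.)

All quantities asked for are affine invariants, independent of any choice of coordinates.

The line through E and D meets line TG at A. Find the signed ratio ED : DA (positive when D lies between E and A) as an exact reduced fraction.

ED:DA = 29

Assign Z = (0, 0), G = (1, 0), P = (0, 1) — the answer is frame-independent, so this choice is without loss of generality.
1. B is the midpoint of PG ⇒ B = (1/2, 1/2)
2. E lies on line BZ with BE:EZ = 5:(-3) ⇒ E = (-3/4, -3/4)
3. T lies on line ZB with ZT:TB = 1:5 ⇒ T = (1/12, 1/12)
4. D is the centroid of triangle ZTG ⇒ D = (13/36, 1/36)
line ED meets TG at A = (139/348, 19/348)
D = E + t·(A−E) with t = 29/30, so ED:DA = 29/30:1/30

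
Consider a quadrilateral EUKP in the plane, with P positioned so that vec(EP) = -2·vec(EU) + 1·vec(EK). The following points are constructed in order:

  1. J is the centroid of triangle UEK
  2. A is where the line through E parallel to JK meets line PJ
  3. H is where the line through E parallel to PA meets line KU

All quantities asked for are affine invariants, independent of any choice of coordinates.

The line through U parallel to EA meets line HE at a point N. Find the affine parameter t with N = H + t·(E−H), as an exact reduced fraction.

Choose coordinates E = (0, 0), U = (1, 0), K = (0, 1), P = (-2, 1).
1. J is the centroid of triangle UEK ⇒ J = (1/3, 1/3)
2. A is where the line through E parallel to JK meets line PJ ⇒ A = (-1/4, 1/2)
3. H is where the line through E parallel to PA meets line KU ⇒ H = (7/5, -2/5)
through U parallel to EA: direction (-1/4, 1/2); meets HE at N = (7/6, -1/3)
N = H + t·(E−H) with t = 1/6

t = 1/6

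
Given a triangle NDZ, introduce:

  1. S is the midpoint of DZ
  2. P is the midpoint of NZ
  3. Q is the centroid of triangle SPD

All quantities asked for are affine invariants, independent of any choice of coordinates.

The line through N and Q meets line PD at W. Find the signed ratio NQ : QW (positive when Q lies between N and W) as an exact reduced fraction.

Set N = (0, 0), D = (1, 0), Z = (0, 1); any affine frame gives the same invariant.
1. S is the midpoint of DZ ⇒ S = (1/2, 1/2)
2. P is the midpoint of NZ ⇒ P = (0, 1/2)
3. Q is the centroid of triangle SPD ⇒ Q = (1/2, 1/3)
line NQ meets PD at W = (3/7, 2/7)
Q = N + t·(W−N) with t = 7/6, so NQ:QW = 7/6:-1/6

NQ:QW = -7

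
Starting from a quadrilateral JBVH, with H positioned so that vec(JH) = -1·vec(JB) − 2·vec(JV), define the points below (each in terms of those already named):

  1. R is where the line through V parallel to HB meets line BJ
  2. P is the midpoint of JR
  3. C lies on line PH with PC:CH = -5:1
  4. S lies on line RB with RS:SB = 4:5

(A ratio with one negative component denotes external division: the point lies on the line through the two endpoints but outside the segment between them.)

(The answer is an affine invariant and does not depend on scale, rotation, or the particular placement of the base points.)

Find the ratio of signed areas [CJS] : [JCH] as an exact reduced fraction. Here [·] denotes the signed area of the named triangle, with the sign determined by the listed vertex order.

[CJS]:[JCH] = -10/9

Work in coordinates with J = (0, 0), B = (1, 0), V = (0, 1), H = (-1, -2).
1. R is where the line through V parallel to HB meets line BJ ⇒ R = (-1, 0)
2. P is the midpoint of JR ⇒ P = (-1/2, 0)
3. C lies on line PH with PC:CH = -5:1 ⇒ C = (-9/8, -5/2)
4. S lies on line RB with RS:SB = 4:5 ⇒ S = (-1/9, 0)
2·[CJS] = 5/18, 2·[JCH] = -1/4
[CJS]:[JCH] = 5/18:-1/4 = -10/9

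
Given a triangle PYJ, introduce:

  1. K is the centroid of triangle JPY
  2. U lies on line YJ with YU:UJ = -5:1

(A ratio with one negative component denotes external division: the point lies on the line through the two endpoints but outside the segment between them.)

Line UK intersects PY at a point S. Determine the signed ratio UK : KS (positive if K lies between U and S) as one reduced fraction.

Work in coordinates with P = (0, 0), Y = (1, 0), J = (0, 1).
1. K is the centroid of triangle JPY ⇒ K = (1/3, 1/3)
2. U lies on line YJ with YU:UJ = -5:1 ⇒ U = (-1/4, 5/4)
line UK meets PY at S = (6/11, 0)
K = U + t·(S−U) with t = 11/15, so UK:KS = 11/15:4/15

UK:KS = 11/4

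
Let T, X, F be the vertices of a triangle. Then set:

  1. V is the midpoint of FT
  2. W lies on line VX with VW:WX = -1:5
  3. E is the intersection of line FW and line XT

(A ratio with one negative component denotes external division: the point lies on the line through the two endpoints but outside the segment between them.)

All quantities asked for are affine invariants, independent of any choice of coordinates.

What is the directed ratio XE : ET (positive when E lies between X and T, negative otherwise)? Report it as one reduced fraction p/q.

Assign T = (0, 0), X = (1, 0), F = (0, 1) — the answer is frame-independent, so this choice is without loss of generality.
1. V is the midpoint of FT ⇒ V = (0, 1/2)
2. W lies on line VX with VW:WX = -1:5 ⇒ W = (-1/4, 5/8)
3. E is the intersection of line FW and line XT ⇒ E = (-2/3, 0)
E = X + t·(T−X) with t = 5/3, so XE:ET = t:(1−t) = 5/3:-2/3

XE:ET = -5/2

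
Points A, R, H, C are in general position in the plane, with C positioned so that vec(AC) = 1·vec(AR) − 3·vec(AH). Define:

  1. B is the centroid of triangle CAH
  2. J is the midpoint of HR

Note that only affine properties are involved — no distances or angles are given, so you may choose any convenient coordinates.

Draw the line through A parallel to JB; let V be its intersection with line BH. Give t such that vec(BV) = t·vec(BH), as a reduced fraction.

Assign A = (0, 0), R = (1, 0), H = (0, 1), C = (1, -3) — the answer is frame-independent, so this choice is without loss of generality.
1. B is the centroid of triangle CAH ⇒ B = (1/3, -2/3)
2. J is the midpoint of HR ⇒ J = (1/2, 1/2)
through A parallel to JB: direction (-1/6, -7/6); meets BH at V = (1/12, 7/12)
V = B + t·(H−B) with t = 3/4

t = 3/4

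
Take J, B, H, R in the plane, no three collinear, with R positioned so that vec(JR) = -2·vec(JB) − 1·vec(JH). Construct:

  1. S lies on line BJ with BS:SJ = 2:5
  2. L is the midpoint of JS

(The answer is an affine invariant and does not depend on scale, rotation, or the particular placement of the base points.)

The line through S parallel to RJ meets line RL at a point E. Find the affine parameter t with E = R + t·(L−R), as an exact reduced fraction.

Assign J = (0, 0), B = (1, 0), H = (0, 1), R = (-2, -1) — the answer is frame-independent, so this choice is without loss of generality.
1. S lies on line BJ with BS:SJ = 2:5 ⇒ S = (5/7, 0)
2. L is the midpoint of JS ⇒ L = (5/14, 0)
through S parallel to RJ: direction (2, 1); meets RL at E = (19/7, 1)
E = R + t·(L−R) with t = 2

t = 2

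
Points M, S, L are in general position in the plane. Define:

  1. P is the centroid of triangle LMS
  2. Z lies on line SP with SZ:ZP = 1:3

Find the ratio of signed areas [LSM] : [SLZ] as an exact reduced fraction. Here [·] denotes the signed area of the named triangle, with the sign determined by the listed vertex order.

Work in coordinates with M = (0, 0), S = (1, 0), L = (0, 1).
1. P is the centroid of triangle LMS ⇒ P = (1/3, 1/3)
2. Z lies on line SP with SZ:ZP = 1:3 ⇒ Z = (5/6, 1/12)
2·[LSM] = -1, 2·[SLZ] = 1/12
[LSM]:[SLZ] = -1:1/12 = -12

[LSM]:[SLZ] = -12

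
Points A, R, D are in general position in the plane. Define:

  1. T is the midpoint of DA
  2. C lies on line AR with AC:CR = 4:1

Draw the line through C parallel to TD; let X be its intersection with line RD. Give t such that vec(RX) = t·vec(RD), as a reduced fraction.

Assign A = (0, 0), R = (1, 0), D = (0, 1) — the answer is frame-independent, so this choice is without loss of generality.
1. T is the midpoint of DA ⇒ T = (0, 1/2)
2. C lies on line AR with AC:CR = 4:1 ⇒ C = (4/5, 0)
through C parallel to TD: direction (0, 1/2); meets RD at X = (4/5, 1/5)
X = R + t·(D−R) with t = 1/5

t = 1/5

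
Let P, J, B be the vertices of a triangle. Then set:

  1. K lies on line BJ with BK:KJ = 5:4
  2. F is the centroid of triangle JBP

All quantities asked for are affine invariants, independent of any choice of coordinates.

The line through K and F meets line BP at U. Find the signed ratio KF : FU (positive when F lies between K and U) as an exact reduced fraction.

Choose coordinates P = (0, 0), J = (1, 0), B = (0, 1).
1. K lies on line BJ with BK:KJ = 5:4 ⇒ K = (5/9, 4/9)
2. F is the centroid of triangle JBP ⇒ F = (1/3, 1/3)
line KF meets BP at U = (0, 1/6)
F = K + t·(U−K) with t = 2/5, so KF:FU = 2/5:3/5

KF:FU = 2/3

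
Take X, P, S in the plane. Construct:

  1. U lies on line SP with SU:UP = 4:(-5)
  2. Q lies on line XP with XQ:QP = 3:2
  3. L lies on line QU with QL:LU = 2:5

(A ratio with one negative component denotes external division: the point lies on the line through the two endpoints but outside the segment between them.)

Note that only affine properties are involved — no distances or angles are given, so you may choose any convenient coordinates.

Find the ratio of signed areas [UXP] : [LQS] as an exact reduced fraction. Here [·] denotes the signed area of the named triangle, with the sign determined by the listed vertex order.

[UXP]:[LQS] = 175/16

Choose coordinates X = (0, 0), P = (1, 0), S = (0, 1).
1. U lies on line SP with SU:UP = 4:(-5) ⇒ U = (-4, 5)
2. Q lies on line XP with XQ:QP = 3:2 ⇒ Q = (3/5, 0)
3. L lies on line QU with QL:LU = 2:5 ⇒ L = (-5/7, 10/7)
2·[UXP] = 5, 2·[LQS] = 16/35
[UXP]:[LQS] = 5:16/35 = 175/16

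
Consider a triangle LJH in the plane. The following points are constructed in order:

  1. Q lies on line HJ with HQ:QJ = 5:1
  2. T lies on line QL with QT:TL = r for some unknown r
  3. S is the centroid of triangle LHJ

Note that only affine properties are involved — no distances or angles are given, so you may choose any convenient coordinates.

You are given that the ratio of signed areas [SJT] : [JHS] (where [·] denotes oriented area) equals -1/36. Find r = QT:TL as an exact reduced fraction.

r = 1/5

Assign L = (0, 0), J = (1, 0), H = (0, 1) — the answer is frame-independent, so this choice is without loss of generality.
1. Q lies on line HJ with HQ:QJ = 5:1 ⇒ Q = (5/6, 1/6)
2. With QT:TL = r, write λ = r/(r+1) so T = Q + λ·(L−Q); T is affine-linear in λ
3. S is the centroid of triangle LHJ ⇒ S = (1/3, 1/3)
Every point depending on T is an affine combination of T and λ-independent points, so each such coordinate is linear in λ; the λ² term in each signed area is a multiple of (L−Q)×(L−Q) = 0, so 2·[SJT] and 2·[JHS] are each linear in λ. Evaluating at λ=0 and λ=1:
  2·[SJT] = -7/18·λ + 1/18,   2·[JHS] = 1/3
So [SJT]:[JHS] = (-7/18·λ + 1/18) / (1/3). Setting this equal to -1/36:
  -7/18·λ + 1/18 = -1/36·(1/3)  ⇒  λ = 1/6
Then r = λ/(1−λ) = (1/6)/(5/6) = 1/5. Check: with r = 1/5, T = (25/36, 5/36) and [SJT]:[JHS] = -1/36 as required.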